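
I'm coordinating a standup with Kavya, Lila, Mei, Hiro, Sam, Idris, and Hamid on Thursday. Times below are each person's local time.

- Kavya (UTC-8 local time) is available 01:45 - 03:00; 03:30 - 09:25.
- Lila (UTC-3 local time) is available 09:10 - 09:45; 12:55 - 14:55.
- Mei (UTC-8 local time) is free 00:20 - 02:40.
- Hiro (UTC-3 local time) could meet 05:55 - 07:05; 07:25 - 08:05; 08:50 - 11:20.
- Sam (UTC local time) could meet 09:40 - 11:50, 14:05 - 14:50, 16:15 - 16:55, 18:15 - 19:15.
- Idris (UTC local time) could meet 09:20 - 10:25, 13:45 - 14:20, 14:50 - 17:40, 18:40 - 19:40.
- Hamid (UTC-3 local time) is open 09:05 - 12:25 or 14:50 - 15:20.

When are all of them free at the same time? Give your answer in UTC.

none

Kavya in UTC: 09:45-11:00, 11:30-17:25 (add 8h to convert from UTC-8).
Lila in UTC: 12:10-12:45, 15:55-17:55 (add 3h to convert from UTC-3).
Mei in UTC: 08:20-10:40 (add 8h to convert from UTC-8).
Hiro in UTC: 08:55-10:05, 10:25-11:05, 11:50-14:20 (add 3h to convert from UTC-3).
Sam in UTC: 09:40-11:50, 14:05-14:50, 16:15-16:55, 18:15-19:15.
Idris in UTC: 09:20-10:25, 13:45-14:20, 14:50-17:40, 18:40-19:40.
Hamid in UTC: 12:05-15:25, 17:50-18:20 (add 3h to convert from UTC-3).
Kavya ∩ Lila: 12:10-12:45, 15:55-17:25.
Kavya ∩ Lila ∩ Mei: ∅.
Kavya ∩ Lila ∩ Mei ∩ Hiro: ∅.
Kavya ∩ Lila ∩ Mei ∩ Hiro ∩ Sam: ∅.
Kavya ∩ Lila ∩ Mei ∩ Hiro ∩ Sam ∩ Idris: ∅.
Kavya ∩ Lila ∩ Mei ∩ Hiro ∩ Sam ∩ Idris ∩ Hamid: ∅.
There is no time when everyone is free.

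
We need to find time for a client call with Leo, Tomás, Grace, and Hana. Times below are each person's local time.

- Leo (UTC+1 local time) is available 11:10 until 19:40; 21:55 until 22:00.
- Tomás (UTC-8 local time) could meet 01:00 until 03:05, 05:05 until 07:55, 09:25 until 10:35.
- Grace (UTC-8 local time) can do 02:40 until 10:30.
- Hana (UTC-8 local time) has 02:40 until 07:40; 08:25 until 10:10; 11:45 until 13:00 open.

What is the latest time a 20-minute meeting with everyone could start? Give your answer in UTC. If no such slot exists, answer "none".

Leo in UTC: 10:10-18:40, 20:55-21:00 (subtract 1h to convert from UTC+1).
Tomás in UTC: 09:00-11:05, 13:05-15:55, 17:25-18:35 (add 8h to convert from UTC-8).
Grace in UTC: 10:40-18:30 (add 8h to convert from UTC-8).
Hana in UTC: 10:40-15:40, 16:25-18:10, 19:45-21:00 (add 8h to convert from UTC-8).
Leo ∩ Tomás: 10:10-11:05, 13:05-15:55, 17:25-18:35.
Leo ∩ Tomás ∩ Grace: 10:40-11:05, 13:05-15:55, 17:25-18:30.
Leo ∩ Tomás ∩ Grace ∩ Hana: 10:40-11:05, 13:05-15:40, 17:25-18:10.
The last common window of at least 20 minutes is 17:25-18:10; a 20-minute meeting can start as late as 17:50 and still end by 18:10.

17:50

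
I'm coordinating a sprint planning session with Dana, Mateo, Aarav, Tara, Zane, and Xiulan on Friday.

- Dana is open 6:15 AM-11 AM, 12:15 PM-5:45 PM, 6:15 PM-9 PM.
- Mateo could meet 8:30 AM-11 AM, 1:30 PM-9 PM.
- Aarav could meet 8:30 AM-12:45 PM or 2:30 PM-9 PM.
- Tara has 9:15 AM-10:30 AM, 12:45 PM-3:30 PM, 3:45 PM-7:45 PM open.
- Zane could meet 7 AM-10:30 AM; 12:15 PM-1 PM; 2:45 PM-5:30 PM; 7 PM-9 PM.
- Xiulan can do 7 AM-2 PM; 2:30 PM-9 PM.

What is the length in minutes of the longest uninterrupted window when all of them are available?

Dana ∩ Mateo: 08:30-11:00, 13:30-17:45, 18:15-21:00.
Dana ∩ Mateo ∩ Aarav: 08:30-11:00, 14:30-17:45, 18:15-21:00.
Dana ∩ Mateo ∩ Aarav ∩ Tara: 09:15-10:30, 14:30-15:30, 15:45-17:45, 18:15-19:45.
Dana ∩ Mateo ∩ Aarav ∩ Tara ∩ Zane: 09:15-10:30, 14:45-15:30, 15:45-17:30, 19:00-19:45.
Dana ∩ Mateo ∩ Aarav ∩ Tara ∩ Zane ∩ Xiulan: 09:15-10:30, 14:45-15:30, 15:45-17:30, 19:00-19:45.
Those are the intersection windows.
The longest is 15:45-17:30 at 105 minutes.

105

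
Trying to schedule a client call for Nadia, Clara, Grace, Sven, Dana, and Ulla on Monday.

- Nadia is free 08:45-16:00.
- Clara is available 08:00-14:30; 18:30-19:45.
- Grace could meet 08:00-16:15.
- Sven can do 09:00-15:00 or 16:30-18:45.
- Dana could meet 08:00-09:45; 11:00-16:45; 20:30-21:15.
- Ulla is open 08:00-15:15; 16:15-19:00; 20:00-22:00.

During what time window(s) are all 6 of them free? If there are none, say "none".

09:00-09:45, 11:00-14:30

Nadia ∩ Clara: 08:45-14:30.
Nadia ∩ Clara ∩ Grace: 08:45-14:30.
Nadia ∩ Clara ∩ Grace ∩ Sven: 09:00-14:30.
Nadia ∩ Clara ∩ Grace ∩ Sven ∩ Dana: 09:00-09:45, 11:00-14:30.
Nadia ∩ Clara ∩ Grace ∩ Sven ∩ Dana ∩ Ulla: 09:00-09:45, 11:00-14:30.
So the common availability across everyone is 09:00-09:45, 11:00-14:30.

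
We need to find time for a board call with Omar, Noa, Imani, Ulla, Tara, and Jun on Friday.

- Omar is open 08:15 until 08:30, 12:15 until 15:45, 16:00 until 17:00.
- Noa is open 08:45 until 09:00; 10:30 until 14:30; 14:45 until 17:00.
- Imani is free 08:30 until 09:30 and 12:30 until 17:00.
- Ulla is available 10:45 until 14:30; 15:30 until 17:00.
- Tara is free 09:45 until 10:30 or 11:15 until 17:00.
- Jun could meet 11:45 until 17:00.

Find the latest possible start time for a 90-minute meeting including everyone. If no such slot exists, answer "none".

13:00

Omar ∩ Noa: 12:15-14:30, 14:45-15:45, 16:00-17:00.
Omar ∩ Noa ∩ Imani: 12:30-14:30, 14:45-15:45, 16:00-17:00.
Omar ∩ Noa ∩ Imani ∩ Ulla: 12:30-14:30, 15:30-15:45, 16:00-17:00.
Omar ∩ Noa ∩ Imani ∩ Ulla ∩ Tara: 12:30-14:30, 15:30-15:45, 16:00-17:00.
Omar ∩ Noa ∩ Imani ∩ Ulla ∩ Tara ∩ Jun: 12:30-14:30, 15:30-15:45, 16:00-17:00.
The last common window of at least 90 minutes is 12:30-14:30; a 90-minute meeting can start as late as 13:00 and still end by 14:30.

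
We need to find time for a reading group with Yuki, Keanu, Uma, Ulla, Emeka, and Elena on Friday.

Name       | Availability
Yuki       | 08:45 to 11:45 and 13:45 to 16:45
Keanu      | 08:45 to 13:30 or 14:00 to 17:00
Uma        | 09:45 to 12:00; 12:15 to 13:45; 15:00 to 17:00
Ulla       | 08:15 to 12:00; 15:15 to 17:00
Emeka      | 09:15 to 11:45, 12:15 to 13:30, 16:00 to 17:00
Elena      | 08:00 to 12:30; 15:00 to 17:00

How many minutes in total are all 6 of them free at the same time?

Yuki ∩ Keanu: 08:45-11:45, 14:00-16:45.
Yuki ∩ Keanu ∩ Uma: 09:45-11:45, 15:00-16:45.
Yuki ∩ Keanu ∩ Uma ∩ Ulla: 09:45-11:45, 15:15-16:45.
Yuki ∩ Keanu ∩ Uma ∩ Ulla ∩ Emeka: 09:45-11:45, 16:00-16:45.
Yuki ∩ Keanu ∩ Uma ∩ Ulla ∩ Emeka ∩ Elena: 09:45-11:45, 16:00-16:45.
Summing the common windows: 120 + 45 = 165 minutes.

165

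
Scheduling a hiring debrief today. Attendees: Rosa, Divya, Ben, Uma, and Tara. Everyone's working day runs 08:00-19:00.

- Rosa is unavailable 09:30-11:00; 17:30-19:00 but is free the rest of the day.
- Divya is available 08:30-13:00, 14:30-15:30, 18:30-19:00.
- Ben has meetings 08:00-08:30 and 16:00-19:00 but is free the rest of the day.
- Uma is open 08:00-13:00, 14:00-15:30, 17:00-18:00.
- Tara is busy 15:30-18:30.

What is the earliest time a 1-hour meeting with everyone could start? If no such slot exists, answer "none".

Rosa free: 08:00-09:30, 11:00-17:30 (invert busy blocks within the working day).
Divya free: 08:30-13:00, 14:30-15:30, 18:30-19:00.
Ben free: 08:30-16:00 (invert busy blocks within the working day).
Uma free: 08:00-13:00, 14:00-15:30, 17:00-18:00.
Tara free: 08:00-15:30, 18:30-19:00 (invert busy blocks within the working day).
Rosa ∩ Divya: 08:30-09:30, 11:00-13:00, 14:30-15:30.
Rosa ∩ Divya ∩ Ben: 08:30-09:30, 11:00-13:00, 14:30-15:30.
Rosa ∩ Divya ∩ Ben ∩ Uma: 08:30-09:30, 11:00-13:00, 14:30-15:30.
Rosa ∩ Divya ∩ Ben ∩ Uma ∩ Tara: 08:30-09:30, 11:00-13:00, 14:30-15:30.
The first common window of at least 60 minutes is 08:30-09:30, so the earliest start is 08:30.

08:30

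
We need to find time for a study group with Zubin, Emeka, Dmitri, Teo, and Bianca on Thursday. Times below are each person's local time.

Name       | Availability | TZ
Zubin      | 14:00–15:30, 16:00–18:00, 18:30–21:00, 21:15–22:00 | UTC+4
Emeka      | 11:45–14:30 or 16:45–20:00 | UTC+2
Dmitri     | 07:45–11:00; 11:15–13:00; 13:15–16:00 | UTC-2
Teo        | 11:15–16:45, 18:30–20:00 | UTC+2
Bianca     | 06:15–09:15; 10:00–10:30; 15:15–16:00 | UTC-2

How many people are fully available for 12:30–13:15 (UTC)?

Zubin in UTC: 10:00-11:30, 12:00-14:00, 14:30-17:00, 17:15-18:00 (subtract 4h to convert from UTC+4).
Emeka in UTC: 09:45-12:30, 14:45-18:00 (subtract 2h to convert from UTC+2).
Dmitri in UTC: 09:45-13:00, 13:15-15:00, 15:15-18:00 (add 2h to convert from UTC-2).
Teo in UTC: 09:15-14:45, 16:30-18:00 (subtract 2h to convert from UTC+2).
Bianca in UTC: 08:15-11:15, 12:00-12:30, 17:15-18:00 (add 2h to convert from UTC-2).
Zubin and Teo can make the full 12:30-13:15 slot — that's 2.

2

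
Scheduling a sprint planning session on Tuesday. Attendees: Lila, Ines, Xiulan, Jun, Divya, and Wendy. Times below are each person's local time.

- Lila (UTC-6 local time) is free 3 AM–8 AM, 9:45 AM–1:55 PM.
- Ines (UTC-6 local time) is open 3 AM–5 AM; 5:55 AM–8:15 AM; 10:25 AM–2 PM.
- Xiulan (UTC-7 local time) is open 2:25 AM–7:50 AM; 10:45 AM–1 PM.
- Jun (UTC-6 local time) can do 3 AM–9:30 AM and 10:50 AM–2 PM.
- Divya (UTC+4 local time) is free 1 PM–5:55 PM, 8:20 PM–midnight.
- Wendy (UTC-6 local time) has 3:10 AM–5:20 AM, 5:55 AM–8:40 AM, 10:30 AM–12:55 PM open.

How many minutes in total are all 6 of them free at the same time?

Lila in UTC: 09:00-14:00, 15:45-19:55 (add 6h to convert from UTC-6).
Ines in UTC: 09:00-11:00, 11:55-14:15, 16:25-20:00 (add 6h to convert from UTC-6).
Xiulan in UTC: 09:25-14:50, 17:45-20:00 (add 7h to convert from UTC-7).
Jun in UTC: 09:00-15:30, 16:50-20:00 (add 6h to convert from UTC-6).
Divya in UTC: 09:00-13:55, 16:20-20:00 (subtract 4h to convert from UTC+4).
Wendy in UTC: 09:10-11:20, 11:55-14:40, 16:30-18:55 (add 6h to convert from UTC-6).
Lila ∩ Ines: 09:00-11:00, 11:55-14:00, 16:25-19:55.
Lila ∩ Ines ∩ Xiulan: 09:25-11:00, 11:55-14:00, 17:45-19:55.
Lila ∩ Ines ∩ Xiulan ∩ Jun: 09:25-11:00, 11:55-14:00, 17:45-19:55.
Lila ∩ Ines ∩ Xiulan ∩ Jun ∩ Divya: 09:25-11:00, 11:55-13:55, 17:45-19:55.
Lila ∩ Ines ∩ Xiulan ∩ Jun ∩ Divya ∩ Wendy: 09:25-11:00, 11:55-13:55, 17:45-18:55.
Summing the common windows: 95 + 120 + 70 = 285 minutes.

285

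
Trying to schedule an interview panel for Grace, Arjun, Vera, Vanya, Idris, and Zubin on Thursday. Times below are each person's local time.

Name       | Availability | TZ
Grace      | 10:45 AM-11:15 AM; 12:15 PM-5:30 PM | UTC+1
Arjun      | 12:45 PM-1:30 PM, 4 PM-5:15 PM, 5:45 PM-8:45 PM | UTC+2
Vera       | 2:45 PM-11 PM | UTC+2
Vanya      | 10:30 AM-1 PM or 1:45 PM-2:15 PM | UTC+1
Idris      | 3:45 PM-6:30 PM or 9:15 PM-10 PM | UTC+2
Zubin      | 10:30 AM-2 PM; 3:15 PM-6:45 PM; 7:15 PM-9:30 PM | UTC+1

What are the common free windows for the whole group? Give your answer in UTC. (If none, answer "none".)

none

Grace in UTC: 09:45-10:15, 11:15-16:30 (subtract 1h to convert from UTC+1).
Arjun in UTC: 10:45-11:30, 14:00-15:15, 15:45-18:45 (subtract 2h to convert from UTC+2).
Vera in UTC: 12:45-21:00 (subtract 2h to convert from UTC+2).
Vanya in UTC: 09:30-12:00, 12:45-13:15 (subtract 1h to convert from UTC+1).
Idris in UTC: 13:45-16:30, 19:15-20:00 (subtract 2h to convert from UTC+2).
Zubin in UTC: 09:30-13:00, 14:15-17:45, 18:15-20:30 (subtract 1h to convert from UTC+1).
Grace ∩ Arjun: 11:15-11:30, 14:00-15:15, 15:45-16:30.
Grace ∩ Arjun ∩ Vera: 14:00-15:15, 15:45-16:30.
Grace ∩ Arjun ∩ Vera ∩ Vanya: ∅.
Grace ∩ Arjun ∩ Vera ∩ Vanya ∩ Idris: ∅.
Grace ∩ Arjun ∩ Vera ∩ Vanya ∩ Idris ∩ Zubin: ∅.
There is no time when everyone is free.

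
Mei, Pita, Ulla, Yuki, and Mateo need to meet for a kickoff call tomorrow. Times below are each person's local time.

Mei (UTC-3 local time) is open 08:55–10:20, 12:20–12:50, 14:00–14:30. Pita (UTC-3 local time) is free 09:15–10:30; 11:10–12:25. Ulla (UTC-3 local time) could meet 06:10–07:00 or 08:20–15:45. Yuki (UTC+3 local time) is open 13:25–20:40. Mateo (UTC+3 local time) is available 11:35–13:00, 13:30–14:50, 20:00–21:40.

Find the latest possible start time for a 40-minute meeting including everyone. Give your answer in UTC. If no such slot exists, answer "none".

Mei in UTC: 11:55-13:20, 15:20-15:50, 17:00-17:30 (add 3h to convert from UTC-3).
Pita in UTC: 12:15-13:30, 14:10-15:25 (add 3h to convert from UTC-3).
Ulla in UTC: 09:10-10:00, 11:20-18:45 (add 3h to convert from UTC-3).
Yuki in UTC: 10:25-17:40 (subtract 3h to convert from UTC+3).
Mateo in UTC: 08:35-10:00, 10:30-11:50, 17:00-18:40 (subtract 3h to convert from UTC+3).
Mei ∩ Pita: 12:15-13:20, 15:20-15:25.
Mei ∩ Pita ∩ Ulla: 12:15-13:20, 15:20-15:25.
Mei ∩ Pita ∩ Ulla ∩ Yuki: 12:15-13:20, 15:20-15:25.
Mei ∩ Pita ∩ Ulla ∩ Yuki ∩ Mateo: ∅.
There is no time when everyone is free.
No common window is at least 40 minutes long.

none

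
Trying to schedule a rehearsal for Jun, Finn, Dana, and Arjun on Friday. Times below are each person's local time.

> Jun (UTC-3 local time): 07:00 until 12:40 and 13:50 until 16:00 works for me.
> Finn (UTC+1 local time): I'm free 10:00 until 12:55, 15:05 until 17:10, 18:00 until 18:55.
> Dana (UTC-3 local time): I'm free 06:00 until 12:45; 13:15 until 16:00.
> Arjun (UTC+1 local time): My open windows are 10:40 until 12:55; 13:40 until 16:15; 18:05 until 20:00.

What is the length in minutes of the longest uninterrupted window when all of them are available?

Jun in UTC: 10:00-15:40, 16:50-19:00 (add 3h to convert from UTC-3).
Finn in UTC: 09:00-11:55, 14:05-16:10, 17:00-17:55 (subtract 1h to convert from UTC+1).
Dana in UTC: 09:00-15:45, 16:15-19:00 (add 3h to convert from UTC-3).
Arjun in UTC: 09:40-11:55, 12:40-15:15, 17:05-19:00 (subtract 1h to convert from UTC+1).
Jun ∩ Finn: 10:00-11:55, 14:05-15:40, 17:00-17:55.
Jun ∩ Finn ∩ Dana: 10:00-11:55, 14:05-15:40, 17:00-17:55.
Jun ∩ Finn ∩ Dana ∩ Arjun: 10:00-11:55, 14:05-15:15, 17:05-17:55.
The longest is 10:00-11:55 at 115 minutes.

115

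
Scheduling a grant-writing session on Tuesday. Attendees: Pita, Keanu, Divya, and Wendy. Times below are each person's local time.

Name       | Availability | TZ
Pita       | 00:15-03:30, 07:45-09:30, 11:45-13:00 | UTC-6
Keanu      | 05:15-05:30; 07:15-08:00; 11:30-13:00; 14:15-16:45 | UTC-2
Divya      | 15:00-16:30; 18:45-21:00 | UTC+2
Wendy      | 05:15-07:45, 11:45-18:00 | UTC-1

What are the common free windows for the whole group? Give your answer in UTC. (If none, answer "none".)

13:45-14:30, 17:45-18:45

Pita in UTC: 06:15-09:30, 13:45-15:30, 17:45-19:00 (add 6h to convert from UTC-6).
Keanu in UTC: 07:15-07:30, 09:15-10:00, 13:30-15:00, 16:15-18:45 (add 2h to convert from UTC-2).
Divya in UTC: 13:00-14:30, 16:45-19:00 (subtract 2h to convert from UTC+2).
Wendy in UTC: 06:15-08:45, 12:45-19:00 (add 1h to convert from UTC-1).
Pita ∩ Keanu: 07:15-07:30, 09:15-09:30, 13:45-15:00, 17:45-18:45.
Pita ∩ Keanu ∩ Divya: 13:45-14:30, 17:45-18:45.
Pita ∩ Keanu ∩ Divya ∩ Wendy: 13:45-14:30, 17:45-18:45.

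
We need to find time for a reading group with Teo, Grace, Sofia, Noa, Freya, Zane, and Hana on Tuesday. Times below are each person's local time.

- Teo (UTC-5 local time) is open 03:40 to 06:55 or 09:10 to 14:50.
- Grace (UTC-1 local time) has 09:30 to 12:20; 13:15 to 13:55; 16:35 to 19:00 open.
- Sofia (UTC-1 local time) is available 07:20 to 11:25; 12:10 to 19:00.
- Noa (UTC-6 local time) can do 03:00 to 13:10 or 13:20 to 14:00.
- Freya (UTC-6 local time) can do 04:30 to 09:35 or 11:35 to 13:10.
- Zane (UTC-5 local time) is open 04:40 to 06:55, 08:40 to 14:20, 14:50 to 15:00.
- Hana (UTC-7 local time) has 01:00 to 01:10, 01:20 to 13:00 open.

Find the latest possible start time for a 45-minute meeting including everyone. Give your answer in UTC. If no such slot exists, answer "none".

Teo in UTC: 08:40-11:55, 14:10-19:50 (add 5h to convert from UTC-5).
Grace in UTC: 10:30-13:20, 14:15-14:55, 17:35-20:00 (add 1h to convert from UTC-1).
Sofia in UTC: 08:20-12:25, 13:10-20:00 (add 1h to convert from UTC-1).
Noa in UTC: 09:00-19:10, 19:20-20:00 (add 6h to convert from UTC-6).
Freya in UTC: 10:30-15:35, 17:35-19:10 (add 6h to convert from UTC-6).
Zane in UTC: 09:40-11:55, 13:40-19:20, 19:50-20:00 (add 5h to convert from UTC-5).
Hana in UTC: 08:00-08:10, 08:20-20:00 (add 7h to convert from UTC-7).
Teo ∩ Grace: 10:30-11:55, 14:15-14:55, 17:35-19:50.
Teo ∩ Grace ∩ Sofia: 10:30-11:55, 14:15-14:55, 17:35-19:50.
Teo ∩ Grace ∩ Sofia ∩ Noa: 10:30-11:55, 14:15-14:55, 17:35-19:10, 19:20-19:50.
Teo ∩ Grace ∩ Sofia ∩ Noa ∩ Freya: 10:30-11:55, 14:15-14:55, 17:35-19:10.
Teo ∩ Grace ∩ Sofia ∩ Noa ∩ Freya ∩ Zane: 10:30-11:55, 14:15-14:55, 17:35-19:10.
Teo ∩ Grace ∩ Sofia ∩ Noa ∩ Freya ∩ Zane ∩ Hana: 10:30-11:55, 14:15-14:55, 17:35-19:10.
The last common window of at least 45 minutes is 17:35-19:10; a 45-minute meeting can start as late as 18:25 and still end by 19:10.

18:25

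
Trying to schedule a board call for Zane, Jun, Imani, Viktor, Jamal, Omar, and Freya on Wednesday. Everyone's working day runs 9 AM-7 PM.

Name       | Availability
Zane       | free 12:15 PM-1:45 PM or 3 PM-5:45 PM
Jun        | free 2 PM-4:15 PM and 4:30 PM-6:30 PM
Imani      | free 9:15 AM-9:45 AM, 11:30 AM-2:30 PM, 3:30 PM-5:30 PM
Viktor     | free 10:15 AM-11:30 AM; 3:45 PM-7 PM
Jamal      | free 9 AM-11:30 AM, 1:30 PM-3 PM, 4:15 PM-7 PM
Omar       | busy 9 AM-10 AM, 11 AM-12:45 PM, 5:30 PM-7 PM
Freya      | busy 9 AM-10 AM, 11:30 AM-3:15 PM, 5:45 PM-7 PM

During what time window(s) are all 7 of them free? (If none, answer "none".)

16:30-17:30

Zane free: 12:15-13:45, 15:00-17:45.
Jun free: 14:00-16:15, 16:30-18:30.
Imani free: 09:15-09:45, 11:30-14:30, 15:30-17:30.
Viktor free: 10:15-11:30, 15:45-19:00.
Jamal free: 09:00-11:30, 13:30-15:00, 16:15-19:00.
Omar free: 10:00-11:00, 12:45-17:30 (invert busy blocks within the working day).
Freya free: 10:00-11:30, 15:15-17:45 (invert busy blocks within the working day).
Zane ∩ Jun: 15:00-16:15, 16:30-17:45.
Zane ∩ Jun ∩ Imani: 15:30-16:15, 16:30-17:30.
Zane ∩ Jun ∩ Imani ∩ Viktor: 15:45-16:15, 16:30-17:30.
Zane ∩ Jun ∩ Imani ∩ Viktor ∩ Jamal: 16:30-17:30.
Zane ∩ Jun ∩ Imani ∩ Viktor ∩ Jamal ∩ Omar: 16:30-17:30.
Zane ∩ Jun ∩ Imani ∩ Viktor ∩ Jamal ∩ Omar ∩ Freya: 16:30-17:30.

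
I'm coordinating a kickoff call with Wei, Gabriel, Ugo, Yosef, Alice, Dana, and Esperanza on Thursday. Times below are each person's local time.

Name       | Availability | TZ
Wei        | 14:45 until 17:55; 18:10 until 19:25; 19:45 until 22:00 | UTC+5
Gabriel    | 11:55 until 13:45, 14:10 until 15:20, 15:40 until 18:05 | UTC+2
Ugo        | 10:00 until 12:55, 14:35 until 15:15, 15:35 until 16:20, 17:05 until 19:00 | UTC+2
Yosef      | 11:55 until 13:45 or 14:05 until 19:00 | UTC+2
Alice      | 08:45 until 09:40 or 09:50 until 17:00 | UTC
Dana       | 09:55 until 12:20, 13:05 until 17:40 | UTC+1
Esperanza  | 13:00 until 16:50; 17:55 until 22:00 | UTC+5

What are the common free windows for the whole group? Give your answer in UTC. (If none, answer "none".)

09:55-10:55, 13:10-13:15, 13:40-14:20, 15:05-16:05

Wei in UTC: 09:45-12:55, 13:10-14:25, 14:45-17:00 (subtract 5h to convert from UTC+5).
Gabriel in UTC: 09:55-11:45, 12:10-13:20, 13:40-16:05 (subtract 2h to convert from UTC+2).
Ugo in UTC: 08:00-10:55, 12:35-13:15, 13:35-14:20, 15:05-17:00 (subtract 2h to convert from UTC+2).
Yosef in UTC: 09:55-11:45, 12:05-17:00 (subtract 2h to convert from UTC+2).
Alice in UTC: 08:45-09:40, 09:50-17:00.
Dana in UTC: 08:55-11:20, 12:05-16:40 (subtract 1h to convert from UTC+1).
Esperanza in UTC: 08:00-11:50, 12:55-17:00 (subtract 5h to convert from UTC+5).
Wei ∩ Gabriel: 09:55-11:45, 12:10-12:55, 13:10-13:20, 13:40-14:25, 14:45-16:05.
Wei ∩ Gabriel ∩ Ugo: 09:55-10:55, 12:35-12:55, 13:10-13:15, 13:40-14:20, 15:05-16:05.
Wei ∩ Gabriel ∩ Ugo ∩ Yosef: 09:55-10:55, 12:35-12:55, 13:10-13:15, 13:40-14:20, 15:05-16:05.
Wei ∩ Gabriel ∩ Ugo ∩ Yosef ∩ Alice: 09:55-10:55, 12:35-12:55, 13:10-13:15, 13:40-14:20, 15:05-16:05.
Wei ∩ Gabriel ∩ Ugo ∩ Yosef ∩ Alice ∩ Dana: 09:55-10:55, 12:35-12:55, 13:10-13:15, 13:40-14:20, 15:05-16:05.
Wei ∩ Gabriel ∩ Ugo ∩ Yosef ∩ Alice ∩ Dana ∩ Esperanza: 09:55-10:55, 13:10-13:15, 13:40-14:20, 15:05-16:05.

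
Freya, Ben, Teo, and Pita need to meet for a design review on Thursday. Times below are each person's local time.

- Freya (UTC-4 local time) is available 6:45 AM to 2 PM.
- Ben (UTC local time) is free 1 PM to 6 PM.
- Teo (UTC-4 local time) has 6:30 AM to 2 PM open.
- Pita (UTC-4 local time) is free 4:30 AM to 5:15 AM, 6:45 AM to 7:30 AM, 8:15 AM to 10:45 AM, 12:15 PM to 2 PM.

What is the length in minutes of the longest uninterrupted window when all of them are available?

Freya in UTC: 10:45-18:00 (add 4h to convert from UTC-4).
Ben in UTC: 13:00-18:00.
Teo in UTC: 10:30-18:00 (add 4h to convert from UTC-4).
Pita in UTC: 08:30-09:15, 10:45-11:30, 12:15-14:45, 16:15-18:00 (add 4h to convert from UTC-4).
Freya ∩ Ben: 13:00-18:00.
Freya ∩ Ben ∩ Teo: 13:00-18:00.
Freya ∩ Ben ∩ Teo ∩ Pita: 13:00-14:45, 16:15-18:00.
Those are the intersection windows.
The longest is 13:00-14:45 at 105 minutes.

105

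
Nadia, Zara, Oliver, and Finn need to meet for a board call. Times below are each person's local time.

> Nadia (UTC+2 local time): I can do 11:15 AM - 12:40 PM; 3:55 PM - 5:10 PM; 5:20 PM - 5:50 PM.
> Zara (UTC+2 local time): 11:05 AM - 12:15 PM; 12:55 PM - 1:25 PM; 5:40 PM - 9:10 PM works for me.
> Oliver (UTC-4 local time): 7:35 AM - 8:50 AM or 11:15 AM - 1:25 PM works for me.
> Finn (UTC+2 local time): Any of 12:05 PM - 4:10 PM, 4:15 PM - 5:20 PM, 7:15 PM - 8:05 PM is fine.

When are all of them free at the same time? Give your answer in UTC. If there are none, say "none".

Nadia in UTC: 09:15-10:40, 13:55-15:10, 15:20-15:50 (subtract 2h to convert from UTC+2).
Zara in UTC: 09:05-10:15, 10:55-11:25, 15:40-19:10 (subtract 2h to convert from UTC+2).
Oliver in UTC: 11:35-12:50, 15:15-17:25 (add 4h to convert from UTC-4).
Finn in UTC: 10:05-14:10, 14:15-15:20, 17:15-18:05 (subtract 2h to convert from UTC+2).
Nadia ∩ Zara: 09:15-10:15, 15:40-15:50.
Nadia ∩ Zara ∩ Oliver: 15:40-15:50.
Nadia ∩ Zara ∩ Oliver ∩ Finn: ∅.
There is no time when everyone is free.

none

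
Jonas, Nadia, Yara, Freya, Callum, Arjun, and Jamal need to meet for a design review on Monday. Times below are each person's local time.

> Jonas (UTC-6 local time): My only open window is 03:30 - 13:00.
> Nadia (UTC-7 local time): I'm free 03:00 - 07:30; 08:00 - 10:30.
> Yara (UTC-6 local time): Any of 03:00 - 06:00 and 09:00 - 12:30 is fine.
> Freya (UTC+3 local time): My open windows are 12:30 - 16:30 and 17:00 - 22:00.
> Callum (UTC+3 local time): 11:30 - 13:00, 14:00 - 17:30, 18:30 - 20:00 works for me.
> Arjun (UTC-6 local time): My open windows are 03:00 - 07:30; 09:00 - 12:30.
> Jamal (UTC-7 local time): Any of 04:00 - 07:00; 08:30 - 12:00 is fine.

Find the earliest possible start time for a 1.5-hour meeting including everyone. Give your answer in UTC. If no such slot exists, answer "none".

Jonas in UTC: 09:30-19:00 (add 6h to convert from UTC-6).
Nadia in UTC: 10:00-14:30, 15:00-17:30 (add 7h to convert from UTC-7).
Yara in UTC: 09:00-12:00, 15:00-18:30 (add 6h to convert from UTC-6).
Freya in UTC: 09:30-13:30, 14:00-19:00 (subtract 3h to convert from UTC+3).
Callum in UTC: 08:30-10:00, 11:00-14:30, 15:30-17:00 (subtract 3h to convert from UTC+3).
Arjun in UTC: 09:00-13:30, 15:00-18:30 (add 6h to convert from UTC-6).
Jamal in UTC: 11:00-14:00, 15:30-19:00 (add 7h to convert from UTC-7).
Jonas ∩ Nadia: 10:00-14:30, 15:00-17:30.
Jonas ∩ Nadia ∩ Yara: 10:00-12:00, 15:00-17:30.
Jonas ∩ Nadia ∩ Yara ∩ Freya: 10:00-12:00, 15:00-17:30.
Jonas ∩ Nadia ∩ Yara ∩ Freya ∩ Callum: 11:00-12:00, 15:30-17:00.
Jonas ∩ Nadia ∩ Yara ∩ Freya ∩ Callum ∩ Arjun: 11:00-12:00, 15:30-17:00.
Jonas ∩ Nadia ∩ Yara ∩ Freya ∩ Callum ∩ Arjun ∩ Jamal: 11:00-12:00, 15:30-17:00.
The first common window of at least 90 minutes is 15:30-17:00, so the earliest start is 15:30.

15:30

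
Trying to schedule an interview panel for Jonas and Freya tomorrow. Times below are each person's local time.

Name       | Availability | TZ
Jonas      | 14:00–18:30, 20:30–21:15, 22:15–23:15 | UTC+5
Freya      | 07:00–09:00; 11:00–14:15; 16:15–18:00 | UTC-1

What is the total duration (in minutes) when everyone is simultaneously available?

Jonas in UTC: 09:00-13:30, 15:30-16:15, 17:15-18:15 (subtract 5h to convert from UTC+5).
Freya in UTC: 08:00-10:00, 12:00-15:15, 17:15-19:00 (add 1h to convert from UTC-1).
Jonas ∩ Freya: 09:00-10:00, 12:00-13:30, 17:15-18:15.
So the common availability across everyone is 09:00-10:00, 12:00-13:30, 17:15-18:15.
Summing the common windows: 60 + 90 + 60 = 210 minutes.

210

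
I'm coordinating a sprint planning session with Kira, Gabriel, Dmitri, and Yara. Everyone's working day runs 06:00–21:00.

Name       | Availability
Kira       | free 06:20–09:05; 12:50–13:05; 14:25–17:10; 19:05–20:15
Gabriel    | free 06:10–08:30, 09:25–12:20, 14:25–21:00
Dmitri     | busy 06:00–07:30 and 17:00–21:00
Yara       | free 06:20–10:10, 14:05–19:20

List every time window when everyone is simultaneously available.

Kira free: 06:20-09:05, 12:50-13:05, 14:25-17:10, 19:05-20:15.
Gabriel free: 06:10-08:30, 09:25-12:20, 14:25-21:00.
Dmitri free: 07:30-17:00 (invert busy blocks within the working day).
Yara free: 06:20-10:10, 14:05-19:20.
Kira ∩ Gabriel: 06:20-08:30, 14:25-17:10, 19:05-20:15.
Kira ∩ Gabriel ∩ Dmitri: 07:30-08:30, 14:25-17:00.
Kira ∩ Gabriel ∩ Dmitri ∩ Yara: 07:30-08:30, 14:25-17:00.

07:30-08:30, 14:25-17:00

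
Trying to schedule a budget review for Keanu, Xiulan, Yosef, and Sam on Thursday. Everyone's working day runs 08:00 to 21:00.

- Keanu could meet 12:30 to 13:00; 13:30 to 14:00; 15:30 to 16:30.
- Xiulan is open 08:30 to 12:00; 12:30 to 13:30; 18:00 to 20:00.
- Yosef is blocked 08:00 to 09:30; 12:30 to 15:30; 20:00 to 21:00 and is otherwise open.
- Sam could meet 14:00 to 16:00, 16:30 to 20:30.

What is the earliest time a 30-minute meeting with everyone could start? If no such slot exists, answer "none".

Keanu free: 12:30-13:00, 13:30-14:00, 15:30-16:30.
Xiulan free: 08:30-12:00, 12:30-13:30, 18:00-20:00.
Yosef free: 09:30-12:30, 15:30-20:00 (invert busy blocks within the working day).
Sam free: 14:00-16:00, 16:30-20:30.
Keanu ∩ Xiulan: 12:30-13:00.
Keanu ∩ Xiulan ∩ Yosef: ∅.
Keanu ∩ Xiulan ∩ Yosef ∩ Sam: ∅.
There is no time when everyone is free.
No common window is at least 30 minutes long.

none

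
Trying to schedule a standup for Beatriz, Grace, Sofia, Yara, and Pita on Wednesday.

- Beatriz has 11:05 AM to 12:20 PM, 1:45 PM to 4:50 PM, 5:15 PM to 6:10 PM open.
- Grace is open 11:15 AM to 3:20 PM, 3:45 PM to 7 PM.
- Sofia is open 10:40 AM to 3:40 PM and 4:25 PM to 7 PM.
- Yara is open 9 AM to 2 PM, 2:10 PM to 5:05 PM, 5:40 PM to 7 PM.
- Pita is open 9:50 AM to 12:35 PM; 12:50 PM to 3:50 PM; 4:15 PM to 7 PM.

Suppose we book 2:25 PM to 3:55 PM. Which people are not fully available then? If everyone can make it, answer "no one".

Grace, Pita, Sofia

Beatriz: free for 14:25-15:55. Grace: not fully free for 14:25-15:55. Sofia: not fully free for 14:25-15:55. Yara: free for 14:25-15:55. Pita: not fully free for 14:25-15:55.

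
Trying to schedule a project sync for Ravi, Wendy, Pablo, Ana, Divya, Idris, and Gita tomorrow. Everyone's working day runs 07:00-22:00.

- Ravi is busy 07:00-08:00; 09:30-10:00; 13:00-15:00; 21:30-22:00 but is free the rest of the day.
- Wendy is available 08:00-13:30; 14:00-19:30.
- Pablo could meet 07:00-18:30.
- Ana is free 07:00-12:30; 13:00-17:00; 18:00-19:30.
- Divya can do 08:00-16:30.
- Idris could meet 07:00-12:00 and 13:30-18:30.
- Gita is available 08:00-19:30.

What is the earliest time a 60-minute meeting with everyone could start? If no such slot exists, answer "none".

Ravi free: 08:00-09:30, 10:00-13:00, 15:00-21:30 (invert busy blocks within the working day).
Wendy free: 08:00-13:30, 14:00-19:30.
Pablo free: 07:00-18:30.
Ana free: 07:00-12:30, 13:00-17:00, 18:00-19:30.
Divya free: 08:00-16:30.
Idris free: 07:00-12:00, 13:30-18:30.
Gita free: 08:00-19:30.
Ravi ∩ Wendy: 08:00-09:30, 10:00-13:00, 15:00-19:30.
Ravi ∩ Wendy ∩ Pablo: 08:00-09:30, 10:00-13:00, 15:00-18:30.
Ravi ∩ Wendy ∩ Pablo ∩ Ana: 08:00-09:30, 10:00-12:30, 15:00-17:00, 18:00-18:30.
Ravi ∩ Wendy ∩ Pablo ∩ Ana ∩ Divya: 08:00-09:30, 10:00-12:30, 15:00-16:30.
Ravi ∩ Wendy ∩ Pablo ∩ Ana ∩ Divya ∩ Idris: 08:00-09:30, 10:00-12:00, 15:00-16:30.
Ravi ∩ Wendy ∩ Pablo ∩ Ana ∩ Divya ∩ Idris ∩ Gita: 08:00-09:30, 10:00-12:00, 15:00-16:30.
So the common availability across everyone is 08:00-09:30, 10:00-12:00, 15:00-16:30.
The first common window of at least 60 minutes is 08:00-09:30, so the earliest start is 08:00.

08:00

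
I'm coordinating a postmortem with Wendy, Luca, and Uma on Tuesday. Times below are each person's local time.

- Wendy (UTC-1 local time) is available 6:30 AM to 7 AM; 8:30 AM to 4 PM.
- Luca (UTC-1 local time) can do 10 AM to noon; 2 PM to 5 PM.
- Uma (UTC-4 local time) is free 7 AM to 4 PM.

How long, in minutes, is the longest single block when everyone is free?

120

Wendy in UTC: 07:30-08:00, 09:30-17:00 (add 1h to convert from UTC-1).
Luca in UTC: 11:00-13:00, 15:00-18:00 (add 1h to convert from UTC-1).
Uma in UTC: 11:00-20:00 (add 4h to convert from UTC-4).
Wendy ∩ Luca: 11:00-13:00, 15:00-17:00.
Wendy ∩ Luca ∩ Uma: 11:00-13:00, 15:00-17:00.
So the common availability across everyone is 11:00-13:00, 15:00-17:00.
The longest is 11:00-13:00 at 120 minutes.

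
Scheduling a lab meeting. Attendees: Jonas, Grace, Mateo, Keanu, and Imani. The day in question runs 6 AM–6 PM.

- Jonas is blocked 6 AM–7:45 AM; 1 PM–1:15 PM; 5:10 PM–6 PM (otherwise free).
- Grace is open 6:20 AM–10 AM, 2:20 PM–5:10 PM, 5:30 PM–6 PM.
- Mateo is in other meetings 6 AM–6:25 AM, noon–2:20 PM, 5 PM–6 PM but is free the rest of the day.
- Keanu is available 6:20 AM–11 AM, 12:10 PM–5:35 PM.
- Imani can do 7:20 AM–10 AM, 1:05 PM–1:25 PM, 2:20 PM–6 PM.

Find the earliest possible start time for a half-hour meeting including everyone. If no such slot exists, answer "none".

Jonas free: 07:45-13:00, 13:15-17:10 (invert busy blocks within the working day).
Grace free: 06:20-10:00, 14:20-17:10, 17:30-18:00.
Mateo free: 06:25-12:00, 14:20-17:00 (invert busy blocks within the working day).
Keanu free: 06:20-11:00, 12:10-17:35.
Imani free: 07:20-10:00, 13:05-13:25, 14:20-18:00.
Jonas ∩ Grace: 07:45-10:00, 14:20-17:10.
Jonas ∩ Grace ∩ Mateo: 07:45-10:00, 14:20-17:00.
Jonas ∩ Grace ∩ Mateo ∩ Keanu: 07:45-10:00, 14:20-17:00.
Jonas ∩ Grace ∩ Mateo ∩ Keanu ∩ Imani: 07:45-10:00, 14:20-17:00.
So the common availability across everyone is 07:45-10:00, 14:20-17:00.
The first common window of at least 30 minutes is 07:45-10:00, so the earliest start is 07:45.

07:45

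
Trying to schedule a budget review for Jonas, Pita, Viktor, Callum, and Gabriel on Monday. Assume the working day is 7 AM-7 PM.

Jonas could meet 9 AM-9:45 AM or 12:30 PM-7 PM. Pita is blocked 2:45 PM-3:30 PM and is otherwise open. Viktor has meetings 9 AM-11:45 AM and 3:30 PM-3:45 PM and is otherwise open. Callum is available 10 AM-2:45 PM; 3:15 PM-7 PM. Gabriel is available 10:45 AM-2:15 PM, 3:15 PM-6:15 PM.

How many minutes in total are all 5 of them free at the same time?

255

Jonas free: 09:00-09:45, 12:30-19:00.
Pita free: 07:00-14:45, 15:30-19:00 (invert busy blocks within the working day).
Viktor free: 07:00-09:00, 11:45-15:30, 15:45-19:00 (invert busy blocks within the working day).
Callum free: 10:00-14:45, 15:15-19:00.
Gabriel free: 10:45-14:15, 15:15-18:15.
Jonas ∩ Pita: 09:00-09:45, 12:30-14:45, 15:30-19:00.
Jonas ∩ Pita ∩ Viktor: 12:30-14:45, 15:45-19:00.
Jonas ∩ Pita ∩ Viktor ∩ Callum: 12:30-14:45, 15:45-19:00.
Jonas ∩ Pita ∩ Viktor ∩ Callum ∩ Gabriel: 12:30-14:15, 15:45-18:15.
Summing the common windows: 105 + 150 = 255 minutes.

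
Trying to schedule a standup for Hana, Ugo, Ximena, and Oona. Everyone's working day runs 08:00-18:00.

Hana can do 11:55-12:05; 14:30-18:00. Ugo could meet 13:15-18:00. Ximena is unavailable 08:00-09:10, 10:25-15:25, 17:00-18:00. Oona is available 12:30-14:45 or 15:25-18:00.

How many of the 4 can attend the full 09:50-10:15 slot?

1

Hana free: 11:55-12:05, 14:30-18:00.
Ugo free: 13:15-18:00.
Ximena free: 09:10-10:25, 15:25-17:00 (invert busy blocks within the working day).
Oona free: 12:30-14:45, 15:25-18:00.
Ximena can make the full 09:50-10:15 slot — that's 1.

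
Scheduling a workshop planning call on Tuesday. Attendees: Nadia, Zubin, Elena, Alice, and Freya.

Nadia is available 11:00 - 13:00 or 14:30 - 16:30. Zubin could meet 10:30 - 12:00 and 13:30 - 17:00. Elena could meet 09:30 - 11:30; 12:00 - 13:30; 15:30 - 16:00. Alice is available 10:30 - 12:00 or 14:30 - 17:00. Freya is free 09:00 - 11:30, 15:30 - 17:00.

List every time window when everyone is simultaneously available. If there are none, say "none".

Nadia ∩ Zubin: 11:00-12:00, 14:30-16:30.
Nadia ∩ Zubin ∩ Elena: 11:00-11:30, 15:30-16:00.
Nadia ∩ Zubin ∩ Elena ∩ Alice: 11:00-11:30, 15:30-16:00.
Nadia ∩ Zubin ∩ Elena ∩ Alice ∩ Freya: 11:00-11:30, 15:30-16:00.

11:00-11:30, 15:30-16:00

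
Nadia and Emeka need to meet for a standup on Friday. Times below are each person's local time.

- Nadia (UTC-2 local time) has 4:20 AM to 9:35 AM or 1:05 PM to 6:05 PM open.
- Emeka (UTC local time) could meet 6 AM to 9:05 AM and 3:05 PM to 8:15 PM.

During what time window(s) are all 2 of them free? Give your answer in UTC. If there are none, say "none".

Nadia in UTC: 06:20-11:35, 15:05-20:05 (add 2h to convert from UTC-2).
Emeka in UTC: 06:00-09:05, 15:05-20:15.
Nadia ∩ Emeka: 06:20-09:05, 15:05-20:05.
So the common availability across everyone is 06:20-09:05, 15:05-20:05.

06:20-09:05, 15:05-20:05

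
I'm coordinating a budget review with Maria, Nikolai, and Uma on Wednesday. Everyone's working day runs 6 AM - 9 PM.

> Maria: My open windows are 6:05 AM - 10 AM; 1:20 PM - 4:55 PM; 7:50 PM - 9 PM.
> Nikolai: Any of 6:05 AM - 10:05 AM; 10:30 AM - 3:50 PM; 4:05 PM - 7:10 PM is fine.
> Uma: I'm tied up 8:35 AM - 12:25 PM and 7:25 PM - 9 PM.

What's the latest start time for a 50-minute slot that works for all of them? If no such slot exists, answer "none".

Maria free: 06:05-10:00, 13:20-16:55, 19:50-21:00.
Nikolai free: 06:05-10:05, 10:30-15:50, 16:05-19:10.
Uma free: 06:00-08:35, 12:25-19:25 (invert busy blocks within the working day).
Maria ∩ Nikolai: 06:05-10:00, 13:20-15:50, 16:05-16:55.
Maria ∩ Nikolai ∩ Uma: 06:05-08:35, 13:20-15:50, 16:05-16:55.
So the common availability across everyone is 06:05-08:35, 13:20-15:50, 16:05-16:55.
The last common window of at least 50 minutes is 16:05-16:55; a 50-minute meeting can start as late as 16:05 and still end by 16:55.

16:05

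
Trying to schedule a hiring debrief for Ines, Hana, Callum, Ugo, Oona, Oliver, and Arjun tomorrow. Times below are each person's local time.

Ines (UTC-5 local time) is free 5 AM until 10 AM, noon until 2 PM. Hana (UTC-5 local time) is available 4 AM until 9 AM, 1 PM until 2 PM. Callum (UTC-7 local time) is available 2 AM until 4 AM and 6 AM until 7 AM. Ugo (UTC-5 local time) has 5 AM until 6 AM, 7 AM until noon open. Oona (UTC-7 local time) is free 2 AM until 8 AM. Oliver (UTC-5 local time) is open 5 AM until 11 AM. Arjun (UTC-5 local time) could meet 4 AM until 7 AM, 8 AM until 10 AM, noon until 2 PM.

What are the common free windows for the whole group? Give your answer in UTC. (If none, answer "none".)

10:00-11:00, 13:00-14:00

Ines in UTC: 10:00-15:00, 17:00-19:00 (add 5h to convert from UTC-5).
Hana in UTC: 09:00-14:00, 18:00-19:00 (add 5h to convert from UTC-5).
Callum in UTC: 09:00-11:00, 13:00-14:00 (add 7h to convert from UTC-7).
Ugo in UTC: 10:00-11:00, 12:00-17:00 (add 5h to convert from UTC-5).
Oona in UTC: 09:00-15:00 (add 7h to convert from UTC-7).
Oliver in UTC: 10:00-16:00 (add 5h to convert from UTC-5).
Arjun in UTC: 09:00-12:00, 13:00-15:00, 17:00-19:00 (add 5h to convert from UTC-5).
Ines ∩ Hana: 10:00-14:00, 18:00-19:00.
Ines ∩ Hana ∩ Callum: 10:00-11:00, 13:00-14:00.
Ines ∩ Hana ∩ Callum ∩ Ugo: 10:00-11:00, 13:00-14:00.
Ines ∩ Hana ∩ Callum ∩ Ugo ∩ Oona: 10:00-11:00, 13:00-14:00.
Ines ∩ Hana ∩ Callum ∩ Ugo ∩ Oona ∩ Oliver: 10:00-11:00, 13:00-14:00.
Ines ∩ Hana ∩ Callum ∩ Ugo ∩ Oona ∩ Oliver ∩ Arjun: 10:00-11:00, 13:00-14:00.
Those are the intersection windows.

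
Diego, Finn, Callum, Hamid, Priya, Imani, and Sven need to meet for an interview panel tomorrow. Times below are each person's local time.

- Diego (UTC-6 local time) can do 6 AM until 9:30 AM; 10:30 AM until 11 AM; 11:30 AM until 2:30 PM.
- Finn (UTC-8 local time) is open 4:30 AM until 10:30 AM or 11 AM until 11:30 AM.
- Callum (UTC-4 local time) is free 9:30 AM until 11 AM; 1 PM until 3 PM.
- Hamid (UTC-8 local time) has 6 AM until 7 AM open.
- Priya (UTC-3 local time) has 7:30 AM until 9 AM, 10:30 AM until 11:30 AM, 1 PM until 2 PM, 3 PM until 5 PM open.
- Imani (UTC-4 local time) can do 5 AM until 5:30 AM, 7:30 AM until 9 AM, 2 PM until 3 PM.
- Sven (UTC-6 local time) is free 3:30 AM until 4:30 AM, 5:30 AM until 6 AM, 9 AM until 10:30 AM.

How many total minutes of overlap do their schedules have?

0

Diego in UTC: 12:00-15:30, 16:30-17:00, 17:30-20:30 (add 6h to convert from UTC-6).
Finn in UTC: 12:30-18:30, 19:00-19:30 (add 8h to convert from UTC-8).
Callum in UTC: 13:30-15:00, 17:00-19:00 (add 4h to convert from UTC-4).
Hamid in UTC: 14:00-15:00 (add 8h to convert from UTC-8).
Priya in UTC: 10:30-12:00, 13:30-14:30, 16:00-17:00, 18:00-20:00 (add 3h to convert from UTC-3).
Imani in UTC: 09:00-09:30, 11:30-13:00, 18:00-19:00 (add 4h to convert from UTC-4).
Sven in UTC: 09:30-10:30, 11:30-12:00, 15:00-16:30 (add 6h to convert from UTC-6).
Diego ∩ Finn: 12:30-15:30, 16:30-17:00, 17:30-18:30, 19:00-19:30.
Diego ∩ Finn ∩ Callum: 13:30-15:00, 17:30-18:30.
Diego ∩ Finn ∩ Callum ∩ Hamid: 14:00-15:00.
Diego ∩ Finn ∩ Callum ∩ Hamid ∩ Priya: 14:00-14:30.
Diego ∩ Finn ∩ Callum ∩ Hamid ∩ Priya ∩ Imani: ∅.
Diego ∩ Finn ∩ Callum ∩ Hamid ∩ Priya ∩ Imani ∩ Sven: ∅.
There is no time when everyone is free.
There is no common window, so the total is 0 minutes.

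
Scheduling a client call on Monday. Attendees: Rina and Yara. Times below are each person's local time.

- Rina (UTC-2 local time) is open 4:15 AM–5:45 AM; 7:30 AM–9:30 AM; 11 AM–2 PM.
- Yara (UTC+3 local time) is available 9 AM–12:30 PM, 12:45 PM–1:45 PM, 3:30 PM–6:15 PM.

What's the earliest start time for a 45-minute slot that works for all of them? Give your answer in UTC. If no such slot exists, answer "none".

Rina in UTC: 06:15-07:45, 09:30-11:30, 13:00-16:00 (add 2h to convert from UTC-2).
Yara in UTC: 06:00-09:30, 09:45-10:45, 12:30-15:15 (subtract 3h to convert from UTC+3).
Rina ∩ Yara: 06:15-07:45, 09:45-10:45, 13:00-15:15.
So the common availability across everyone is 06:15-07:45, 09:45-10:45, 13:00-15:15.
The first common window of at least 45 minutes is 06:15-07:45, so the earliest start is 06:15.

06:15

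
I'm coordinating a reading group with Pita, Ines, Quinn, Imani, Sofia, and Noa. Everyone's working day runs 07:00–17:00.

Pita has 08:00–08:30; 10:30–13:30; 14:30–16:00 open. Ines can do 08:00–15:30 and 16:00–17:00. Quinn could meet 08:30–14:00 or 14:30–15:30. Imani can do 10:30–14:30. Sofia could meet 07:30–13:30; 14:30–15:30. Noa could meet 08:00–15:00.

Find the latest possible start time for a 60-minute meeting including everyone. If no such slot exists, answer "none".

12:30

Pita ∩ Ines: 08:00-08:30, 10:30-13:30, 14:30-15:30.
Pita ∩ Ines ∩ Quinn: 10:30-13:30, 14:30-15:30.
Pita ∩ Ines ∩ Quinn ∩ Imani: 10:30-13:30.
Pita ∩ Ines ∩ Quinn ∩ Imani ∩ Sofia: 10:30-13:30.
Pita ∩ Ines ∩ Quinn ∩ Imani ∩ Sofia ∩ Noa: 10:30-13:30.
The last common window of at least 60 minutes is 10:30-13:30; a 60-minute meeting can start as late as 12:30 and still end by 13:30.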